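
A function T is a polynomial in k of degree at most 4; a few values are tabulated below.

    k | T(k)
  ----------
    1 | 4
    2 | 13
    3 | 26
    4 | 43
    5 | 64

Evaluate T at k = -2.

Write T(k) = ak^4 + bk³ + ck² + dk + e; the 5 given values yield a linear system in the 5 coefficients.
Solving, the top 2 coefficients vanish, and T(k) = 2k² + 3k - 1.
Then T(-2) = 1.

1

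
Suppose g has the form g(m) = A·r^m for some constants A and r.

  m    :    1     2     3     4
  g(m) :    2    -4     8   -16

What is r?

Consecutive ratio: -4/2 = -2, and 8/(-4) = -2, so r = -2.
Then A·(-2)^1 = 2 gives A = -1, and g(m) = -1·(-2)^m.

-2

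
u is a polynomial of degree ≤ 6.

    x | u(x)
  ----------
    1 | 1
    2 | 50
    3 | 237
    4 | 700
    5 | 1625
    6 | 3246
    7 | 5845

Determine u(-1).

First differences: 49, 187, 463, 925, 1621, 2599. Second differences: 138, 276, 462, 696, 978. Third differences: 138, 186, 234, 282. Fourth differences: 48, 48, 48.
Level-4 differences are constant, so u has degree 4.
Fitting a degree-4 polynomial gives u(x) = 2x^4 + 3x³ + x² - 5x.
Then u(-1) = 5.

5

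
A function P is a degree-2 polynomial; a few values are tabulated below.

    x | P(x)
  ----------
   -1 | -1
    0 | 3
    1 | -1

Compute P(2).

-13

Write P(x) = ax² + bx + c; the 3 given values yield a linear system in the 3 coefficients.
Solving, P(x) = -4x² + 3.
Then P(2) = -13.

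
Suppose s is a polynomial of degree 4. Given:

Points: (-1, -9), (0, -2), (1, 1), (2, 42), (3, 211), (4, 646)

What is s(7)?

First differences: 7, 3, 41, 169, 435. Second differences: -4, 38, 128, 266. Third differences: 42, 90, 138. Fourth differences: 48, 48.
Level-4 differences are constant, so s has degree 4.
Fitting a degree-4 polynomial gives s(n) = 2n^4 + 3n³ - 4n² + 2n - 2.
Then s(7) = 5647.

5647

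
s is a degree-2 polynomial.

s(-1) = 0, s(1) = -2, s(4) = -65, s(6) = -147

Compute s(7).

-200

Write s(x) = ax² + bx + c; the 4 given values yield a linear system in the 3 coefficients.
Solving, s(x) = -4x² - x + 3.
Then s(7) = -200.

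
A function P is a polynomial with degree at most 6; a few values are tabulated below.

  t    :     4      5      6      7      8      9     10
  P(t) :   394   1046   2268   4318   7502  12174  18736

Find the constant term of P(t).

6

First differences: 652, 1222, 2050, 3184, 4672, 6562. Second differences: 570, 828, 1134, 1488, 1890. Third differences: 258, 306, 354, 402. Fourth differences: 48, 48, 48.
Level-4 differences are constant, so P has degree 4.
Fitting a degree-4 polynomial gives P(t) = 2t^4 - t³ - 2t² - 7t + 6.
The constant term is P(0) = 6.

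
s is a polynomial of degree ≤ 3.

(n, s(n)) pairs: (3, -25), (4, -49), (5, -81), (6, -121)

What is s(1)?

First differences: -24, -32, -40. Second differences: -8, -8.
Level-2 differences are constant, so s has degree 2.
Fitting a degree-2 polynomial gives s(n) = -4n² + 4n - 1.
Then s(1) = -1.

-1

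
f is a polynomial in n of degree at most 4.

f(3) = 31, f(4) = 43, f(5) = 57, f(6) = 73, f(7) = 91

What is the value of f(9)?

First differences: 12, 14, 16, 18. Second differences: 2, 2, 2.
Level-2 differences are constant, so f has degree 2.
Fitting a degree-2 polynomial gives f(n) = n² + 5n + 7.
Then f(9) = 133.

133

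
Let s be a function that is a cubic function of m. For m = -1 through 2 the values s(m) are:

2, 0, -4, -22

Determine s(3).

Write s(m) = am³ + bm² + cm + d; the 4 given values yield a linear system in the 4 coefficients.
Solving, s(m) = -2m³ - m² - m.
Then s(3) = -66.

-66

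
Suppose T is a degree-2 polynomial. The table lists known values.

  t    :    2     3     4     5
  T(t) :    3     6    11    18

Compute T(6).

First differences: 3, 5, 7. Second differences: 2, 2.
Level-2 differences are constant, so T has degree 2.
Fitting a degree-2 polynomial gives T(t) = t² - 2t + 3.
Then T(6) = 27.

27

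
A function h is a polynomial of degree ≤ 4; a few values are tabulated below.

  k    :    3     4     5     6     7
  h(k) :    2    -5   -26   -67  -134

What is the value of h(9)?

Write h(k) = ak^4 + bk³ + ck² + dk + e; the 5 given values yield a linear system in the 5 coefficients.
Solving, the leading coefficient vanishes, and h(k) = -k³ + 5k² - 5k - 1.
Then h(9) = -370.

-370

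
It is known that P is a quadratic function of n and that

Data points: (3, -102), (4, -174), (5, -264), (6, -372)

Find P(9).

-804

Write P(n) = an² + bn + c; the 4 given values yield a linear system in the 3 coefficients.
Solving, P(n) = -9n² - 9n + 6.
Then P(9) = -804.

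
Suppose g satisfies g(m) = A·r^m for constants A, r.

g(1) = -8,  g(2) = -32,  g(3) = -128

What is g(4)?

Consecutive ratio: -32/(-8) = 4, and -128/(-32) = 4, so r = 4.
Then A·4^1 = -8 gives A = -2, and g(m) = -2·4^m.
g(4) = -2·4^4 = -512.

-512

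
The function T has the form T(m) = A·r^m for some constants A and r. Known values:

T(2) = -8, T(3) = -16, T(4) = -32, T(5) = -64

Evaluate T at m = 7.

Consecutive ratio: -16/(-8) = 2, and -32/(-16) = 2, so r = 2.
Then A·2^2 = -8 gives A = -2, and T(m) = -2·2^m.
T(7) = -2·2^7 = -256.

-256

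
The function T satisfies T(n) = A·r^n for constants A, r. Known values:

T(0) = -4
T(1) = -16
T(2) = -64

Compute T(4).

-1024

Consecutive ratio: -16/(-4) = 4, and -64/(-16) = 4, so r = 4.
Then A·4^0 = -4 gives A = -4, and T(n) = -4·4^n.
T(4) = -4·4^4 = -1024.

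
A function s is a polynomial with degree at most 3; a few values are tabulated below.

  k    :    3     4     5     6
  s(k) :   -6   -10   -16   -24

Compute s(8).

-46

First differences: -4, -6, -8. Second differences: -2, -2.
Level-2 differences are constant, so s has degree 2.
Fitting a degree-2 polynomial gives s(k) = -k² + 3k - 6.
Then s(8) = -46.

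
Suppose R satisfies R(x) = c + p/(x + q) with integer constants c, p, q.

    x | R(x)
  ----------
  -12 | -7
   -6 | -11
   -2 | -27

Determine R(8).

3

(R(x) − c)(x + q) = p for each data point; the three points give a linear system in c and q, then p follows.
Solving: c = -3, q = 0, p = 48, so R(x) = -3 + 48/(x + 0).
Then R(8) = -3 + 48/8 = 3.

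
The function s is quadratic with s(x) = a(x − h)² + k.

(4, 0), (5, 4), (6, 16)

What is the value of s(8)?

First differences 4, 12; second difference 8 = 2a, so a = 4.
Expanding, the x-coefficient is −2ah = -8h; matching it to the data gives h = 4, and then k = 0.
So s(x) = 4(x − 4)² + 0.
s(8) = 4·4² + 0 = 64.

64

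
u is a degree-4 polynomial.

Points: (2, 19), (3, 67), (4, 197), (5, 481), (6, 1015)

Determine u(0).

1

Write u(k) = ak^4 + bk³ + ck² + dk + e; the 5 given values yield a linear system in the 5 coefficients.
Solving, u(k) = k^4 - 2k³ + 4k² + k + 1.
Then u(0) = 1.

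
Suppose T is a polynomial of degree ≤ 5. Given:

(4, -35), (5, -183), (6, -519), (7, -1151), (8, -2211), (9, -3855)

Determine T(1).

1

First differences: -148, -336, -632, -1060, -1644. Second differences: -188, -296, -428, -584. Third differences: -108, -132, -156. Fourth differences: -24, -24.
Level-4 differences are constant, so T has degree 4.
Fitting a degree-4 polynomial gives T(t) = -t^4 + 4t³ - 3t² + 4t - 3.
Then T(1) = 1.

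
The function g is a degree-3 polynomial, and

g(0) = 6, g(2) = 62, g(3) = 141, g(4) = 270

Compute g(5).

461

Write g(x) = ax³ + bx² + cx + d; the 4 given values yield a linear system in the 4 coefficients.
Solving, g(x) = 2x³ + 7x² + 6x + 6.
Then g(5) = 461.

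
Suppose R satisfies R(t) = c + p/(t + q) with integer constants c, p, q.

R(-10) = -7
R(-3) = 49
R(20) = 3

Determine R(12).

4

(R(t) − c)(t + q) = p for each data point; the three points give a linear system in c and q, then p follows.
Solving: c = 1, q = 4, p = 48, so R(t) = 1 + 48/(t + 4).
Then R(12) = 1 + 48/16 = 4.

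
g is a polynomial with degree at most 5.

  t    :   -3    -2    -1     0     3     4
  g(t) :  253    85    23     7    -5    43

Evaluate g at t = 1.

Write g(t) = at^5 + bt^4 + ct³ + dt² + et + p; the 6 given values yield a linear system in the 6 coefficients.
Solving, the leading coefficient vanishes, and g(t) = t^4 - 4t³ + 4t² - 7t + 7.
Then g(1) = 1.

1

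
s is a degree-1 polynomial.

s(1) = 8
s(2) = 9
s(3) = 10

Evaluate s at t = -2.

5

First differences: 1, 1.
Level-1 differences are constant, so s has degree 1.
Fitting a degree-1 polynomial gives s(t) = t + 7.
Then s(-2) = 5.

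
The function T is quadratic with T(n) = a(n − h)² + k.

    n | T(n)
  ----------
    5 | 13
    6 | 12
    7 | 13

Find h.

6

First differences -1, 1; second difference 2 = 2a, so a = 1.
Expanding, the n-coefficient is −2ah = -2h; matching it to the data gives h = 6, and then k = 12.
So T(n) = 1(n − 6)² + 12.
Hence h = 6.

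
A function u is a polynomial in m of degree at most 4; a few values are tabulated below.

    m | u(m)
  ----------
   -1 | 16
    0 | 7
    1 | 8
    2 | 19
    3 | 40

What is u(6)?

Write u(m) = am^4 + bm³ + cm² + dm + e; the 5 given values yield a linear system in the 5 coefficients.
Solving, the top 2 coefficients vanish, and u(m) = 5m² - 4m + 7.
Then u(6) = 163.

163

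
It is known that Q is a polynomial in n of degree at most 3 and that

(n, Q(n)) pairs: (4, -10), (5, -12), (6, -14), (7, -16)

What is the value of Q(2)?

-6

First differences: -2, -2, -2.
Level-1 differences are constant, so Q has degree 1.
Fitting a degree-1 polynomial gives Q(n) = -2n - 2.
Then Q(2) = -6.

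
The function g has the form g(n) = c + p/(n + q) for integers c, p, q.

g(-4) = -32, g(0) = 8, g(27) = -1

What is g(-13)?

(g(n) − c)(n + q) = p for each data point; the three points give a linear system in c and q, then p follows.
Solving: c = -2, q = 3, p = 30, so g(n) = -2 + 30/(n + 3).
Then g(-13) = -2 + 30/(-10) = -5.

-5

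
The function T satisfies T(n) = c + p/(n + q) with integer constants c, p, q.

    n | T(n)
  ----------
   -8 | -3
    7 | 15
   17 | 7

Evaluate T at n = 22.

6

(T(n) − c)(n + q) = p for each data point; the three points give a linear system in c and q, then p follows.
Solving: c = 3, q = -2, p = 60, so T(n) = 3 + 60/(n − 2).
Then T(22) = 3 + 60/20 = 6.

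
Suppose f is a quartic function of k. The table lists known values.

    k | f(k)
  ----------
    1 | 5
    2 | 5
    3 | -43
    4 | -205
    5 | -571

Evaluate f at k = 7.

Write f(k) = ak^4 + bk³ + ck² + dk + e; the 5 given values yield a linear system in the 5 coefficients.
Solving, f(k) = -k^4 - k³ + 7k² + k - 1.
Then f(7) = -2395.

-2395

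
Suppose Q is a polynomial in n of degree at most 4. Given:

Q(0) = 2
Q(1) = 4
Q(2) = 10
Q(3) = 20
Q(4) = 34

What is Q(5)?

52

First differences: 2, 6, 10, 14. Second differences: 4, 4, 4.
Level-2 differences are constant, so Q has degree 2.
Extending the table by one column gives the next first difference 18, so Q(5) = 34 + 18 = 52.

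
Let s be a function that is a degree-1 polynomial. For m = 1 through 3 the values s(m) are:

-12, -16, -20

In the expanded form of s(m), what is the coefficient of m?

-4

First differences: -4, -4.
Level-1 differences are constant, so s has degree 1.
Fitting a degree-1 polynomial gives s(m) = -4m - 8.
The coefficient of m is -4.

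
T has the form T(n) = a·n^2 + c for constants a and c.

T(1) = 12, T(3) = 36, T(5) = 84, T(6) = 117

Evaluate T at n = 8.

From T(1) = 12 and T(3) = 36: 1a + c = 12 and 9a + c = 36.
Subtracting: 8a = 24, so a = 3; then c = 12 − 3·1 = 9.
So T(n) = 3n² + 9, and T(8) = 201.

201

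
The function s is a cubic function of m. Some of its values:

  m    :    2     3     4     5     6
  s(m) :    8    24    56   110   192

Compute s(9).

666

First differences: 16, 32, 54, 82. Second differences: 16, 22, 28. Third differences: 6, 6.
Level-3 differences are constant, so s has degree 3.
Fitting a degree-3 polynomial gives s(m) = m³ - m² + 2m.
Then s(9) = 666.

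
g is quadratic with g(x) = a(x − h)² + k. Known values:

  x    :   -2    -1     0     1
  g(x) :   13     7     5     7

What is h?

0

First differences -6, -2, 2; second difference 4 = 2a, so a = 2.
Expanding, the x-coefficient is −2ah = -4h; matching it to the data gives h = 0, and then k = 5.
So g(x) = 2(x + 0)² + 5.
Hence h = 0.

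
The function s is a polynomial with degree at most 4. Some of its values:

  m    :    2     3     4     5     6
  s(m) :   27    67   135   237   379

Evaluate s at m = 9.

Write s(m) = am^4 + bm³ + cm² + dm + e; the 5 given values yield a linear system in the 5 coefficients.
Solving, the leading coefficient vanishes, and s(m) = m³ + 5m² - 4m + 7.
Then s(9) = 1105.

1105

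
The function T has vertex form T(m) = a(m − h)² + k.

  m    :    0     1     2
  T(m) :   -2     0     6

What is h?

First differences 2, 6; second difference 4 = 2a, so a = 2.
Expanding, the m-coefficient is −2ah = -4h; matching it to the data gives h = 0, and then k = -2.
So T(m) = 2(m + 0)² − 2.
Hence h = 0.

0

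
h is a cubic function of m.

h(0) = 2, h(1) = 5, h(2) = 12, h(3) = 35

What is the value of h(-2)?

-40

Write h(m) = am³ + bm² + cm + d; the 4 given values yield a linear system in the 4 coefficients.
Solving, h(m) = 2m³ - 4m² + 5m + 2.
Then h(-2) = -40.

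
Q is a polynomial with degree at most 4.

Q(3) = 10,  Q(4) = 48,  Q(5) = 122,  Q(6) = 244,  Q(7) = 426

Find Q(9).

First differences: 38, 74, 122, 182. Second differences: 36, 48, 60. Third differences: 12, 12.
Level-3 differences are constant, so Q has degree 3.
Fitting a degree-3 polynomial gives Q(t) = 2t³ - 6t² + 6t - 8.
Then Q(9) = 1018.

1018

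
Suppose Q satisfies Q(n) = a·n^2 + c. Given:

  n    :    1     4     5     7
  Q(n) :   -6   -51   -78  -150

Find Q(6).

-111

From Q(1) = -6 and Q(4) = -51: 1a + c = -6 and 16a + c = -51.
Subtracting: 15a = -45, so a = -3; then c = -6 − (-3)·1 = -3.
So Q(n) = -3n² − 3, and Q(6) = -111.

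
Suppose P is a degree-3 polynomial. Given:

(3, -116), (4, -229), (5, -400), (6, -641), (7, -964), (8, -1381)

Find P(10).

First differences: -113, -171, -241, -323, -417. Second differences: -58, -70, -82, -94. Third differences: -12, -12, -12.
Level-3 differences are constant, so P has degree 3.
Fitting a degree-3 polynomial gives P(m) = -2m³ - 5m² - 4m - 5.
Then P(10) = -2545.

-2545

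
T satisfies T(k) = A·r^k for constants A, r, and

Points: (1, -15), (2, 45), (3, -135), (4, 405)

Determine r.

-3

Consecutive ratio: 45/(-15) = -3, and -135/45 = -3, so r = -3.
Then A·(-3)^1 = -15 gives A = 5, and T(k) = 5·(-3)^k.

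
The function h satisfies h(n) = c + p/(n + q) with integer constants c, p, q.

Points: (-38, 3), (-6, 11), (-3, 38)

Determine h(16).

(h(n) − c)(n + q) = p for each data point; the three points give a linear system in c and q, then p follows.
Solving: c = 2, q = 2, p = -36, so h(n) = 2 − 36/(n + 2).
Then h(16) = 2 − 36/18 = 0.

0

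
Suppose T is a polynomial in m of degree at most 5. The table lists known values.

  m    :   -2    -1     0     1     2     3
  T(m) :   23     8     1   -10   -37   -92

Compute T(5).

-334

Write T(m) = am^5 + bm^4 + cm³ + dm² + em + p; the 6 given values yield a linear system in the 6 coefficients.
Solving, the top 2 coefficients vanish, and T(m) = -2m³ - 2m² - 7m + 1.
Then T(5) = -334.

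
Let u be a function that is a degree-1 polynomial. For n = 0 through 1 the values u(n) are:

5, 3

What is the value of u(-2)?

Write u(n) = an + b; the 2 given values yield a linear system in the 2 coefficients.
Solving, u(n) = -2n + 5.
Then u(-2) = 9.

9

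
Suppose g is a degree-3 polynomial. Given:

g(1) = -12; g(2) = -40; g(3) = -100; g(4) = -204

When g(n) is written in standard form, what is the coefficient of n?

-2

Write g(n) = an³ + bn² + cn + d; the 4 given values yield a linear system in the 4 coefficients.
Solving, g(n) = -2n³ - 4n² - 2n - 4.
The coefficient of n is -2.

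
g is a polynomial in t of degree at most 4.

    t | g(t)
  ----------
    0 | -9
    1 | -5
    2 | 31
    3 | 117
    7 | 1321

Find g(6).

855

Write g(t) = at^4 + bt³ + ct² + dt + e; the 5 given values yield a linear system in the 5 coefficients.
Solving, the leading coefficient vanishes, and g(t) = 3t³ + 7t² - 6t - 9.
Then g(6) = 855.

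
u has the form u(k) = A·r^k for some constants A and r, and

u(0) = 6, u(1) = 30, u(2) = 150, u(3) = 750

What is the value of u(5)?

18750

Consecutive ratio: 30/6 = 5, and 150/30 = 5, so r = 5.
Then A·5^0 = 6 gives A = 6, and u(k) = 6·5^k.
u(5) = 6·5^5 = 18750.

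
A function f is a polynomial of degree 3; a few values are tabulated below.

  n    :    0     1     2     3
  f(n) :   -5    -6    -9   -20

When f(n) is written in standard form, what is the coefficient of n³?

Write f(n) = an³ + bn² + cn + d; the 4 given values yield a linear system in the 4 coefficients.
Solving, f(n) = -n³ + 2n² - 2n - 5.
The coefficient of n³ is -1.

-1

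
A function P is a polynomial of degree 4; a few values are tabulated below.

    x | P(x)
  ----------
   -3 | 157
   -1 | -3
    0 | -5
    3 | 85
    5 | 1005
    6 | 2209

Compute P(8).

7395

Write P(x) = ax^4 + bx³ + cx² + dx + e; the 6 given values yield a linear system in the 5 coefficients.
Solving, P(x) = 2x^4 - x³ - 4x² - 3x - 5.
Then P(8) = 7395.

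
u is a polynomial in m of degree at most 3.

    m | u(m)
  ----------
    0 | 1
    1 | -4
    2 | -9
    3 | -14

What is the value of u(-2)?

First differences: -5, -5, -5.
Level-1 differences are constant, so u has degree 1.
Fitting a degree-1 polynomial gives u(m) = -5m + 1.
Then u(-2) = 11.

11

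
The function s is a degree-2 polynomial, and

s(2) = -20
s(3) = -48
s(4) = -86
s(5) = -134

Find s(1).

First differences: -28, -38, -48. Second differences: -10, -10.
Level-2 differences are constant, so s has degree 2.
Fitting a degree-2 polynomial gives s(m) = -5m² - 3m + 6.
Then s(1) = -2.

-2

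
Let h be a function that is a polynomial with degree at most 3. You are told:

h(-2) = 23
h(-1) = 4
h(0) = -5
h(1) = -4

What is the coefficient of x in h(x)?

First differences: -19, -9, 1. Second differences: 10, 10.
Level-2 differences are constant, so h has degree 2.
Fitting a degree-2 polynomial gives h(x) = 5x² - 4x - 5.
The coefficient of x is -4.

-4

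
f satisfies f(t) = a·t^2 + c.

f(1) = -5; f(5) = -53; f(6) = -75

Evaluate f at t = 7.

-101

From f(1) = -5 and f(5) = -53: 1a + c = -5 and 25a + c = -53.
Subtracting: 24a = -48, so a = -2; then c = -5 − (-2)·1 = -3.
So f(t) = -2t² − 3, and f(7) = -101.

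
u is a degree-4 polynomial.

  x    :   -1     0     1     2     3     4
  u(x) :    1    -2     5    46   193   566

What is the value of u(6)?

First differences: -3, 7, 41, 147, 373. Second differences: 10, 34, 106, 226. Third differences: 24, 72, 120. Fourth differences: 48, 48.
Level-4 differences are constant, so u has degree 4.
Fitting a degree-4 polynomial gives u(x) = 2x^4 + 3x² + 2x - 2.
Then u(6) = 2710.

2710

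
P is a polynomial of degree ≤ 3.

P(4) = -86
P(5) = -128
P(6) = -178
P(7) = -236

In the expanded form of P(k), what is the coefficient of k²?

Write P(k) = ak³ + bk² + ck + d; the 4 given values yield a linear system in the 4 coefficients.
Solving, the leading coefficient vanishes, and P(k) = -4k² - 6k + 2.
The coefficient of k² is -4.

-4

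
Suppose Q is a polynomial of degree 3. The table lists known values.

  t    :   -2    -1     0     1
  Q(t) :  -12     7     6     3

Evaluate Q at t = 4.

Write Q(t) = at³ + bt² + ct + d; the 4 given values yield a linear system in the 4 coefficients.
Solving, Q(t) = 3t³ - t² - 5t + 6.
Then Q(4) = 162.

162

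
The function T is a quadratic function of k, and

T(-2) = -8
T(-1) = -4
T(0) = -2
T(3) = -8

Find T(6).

Write T(k) = ak² + bk + c; the 4 given values yield a linear system in the 3 coefficients.
Solving, T(k) = -k² + k - 2.
Then T(6) = -32.

-32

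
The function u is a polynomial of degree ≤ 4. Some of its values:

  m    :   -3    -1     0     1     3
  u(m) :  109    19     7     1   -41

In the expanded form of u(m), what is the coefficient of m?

-7

Write u(m) = am^4 + bm³ + cm² + dm + e; the 5 given values yield a linear system in the 5 coefficients.
Solving, the leading coefficient vanishes, and u(m) = -2m³ + 3m² - 7m + 7.
The coefficient of m is -7.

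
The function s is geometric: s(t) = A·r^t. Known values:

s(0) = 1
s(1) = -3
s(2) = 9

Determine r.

-3

Consecutive ratio: -3/1 = -3, and 9/(-3) = -3, so r = -3.
Then A·(-3)^0 = 1 gives A = 1, and s(t) = 1·(-3)^t.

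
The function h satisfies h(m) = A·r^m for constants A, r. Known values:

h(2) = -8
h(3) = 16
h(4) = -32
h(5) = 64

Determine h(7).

Consecutive ratio: 16/(-8) = -2, and -32/16 = -2, so r = -2.
Then A·(-2)^2 = -8 gives A = -2, and h(m) = -2·(-2)^m.
h(7) = -2·(-2)^7 = 256.

256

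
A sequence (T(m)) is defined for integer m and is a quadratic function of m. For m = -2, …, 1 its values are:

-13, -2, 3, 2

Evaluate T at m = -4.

-53

First differences: 11, 5, -1. Second differences: -6, -6.
Level-2 differences are constant, so T has degree 2.
Fitting a degree-2 polynomial gives T(m) = -3m² + 2m + 3.
Then T(-4) = -53.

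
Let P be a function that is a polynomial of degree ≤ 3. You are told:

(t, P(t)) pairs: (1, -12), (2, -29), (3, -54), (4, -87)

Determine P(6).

First differences: -17, -25, -33. Second differences: -8, -8.
Level-2 differences are constant, so P has degree 2.
Fitting a degree-2 polynomial gives P(t) = -4t² - 5t - 3.
Then P(6) = -177.

-177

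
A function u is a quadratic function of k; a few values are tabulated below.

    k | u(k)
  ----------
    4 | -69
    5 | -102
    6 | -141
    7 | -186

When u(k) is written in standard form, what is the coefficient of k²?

-3

Write u(k) = ak² + bk + c; the 4 given values yield a linear system in the 3 coefficients.
Solving, u(k) = -3k² - 6k + 3.
The coefficient of k² is -3.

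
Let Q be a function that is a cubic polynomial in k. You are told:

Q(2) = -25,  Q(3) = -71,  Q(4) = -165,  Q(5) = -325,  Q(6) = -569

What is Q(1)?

First differences: -46, -94, -160, -244. Second differences: -48, -66, -84. Third differences: -18, -18.
Level-3 differences are constant, so Q has degree 3.
Fitting a degree-3 polynomial gives Q(k) = -3k³ + 3k² - 4k - 5.
Then Q(1) = -9.

-9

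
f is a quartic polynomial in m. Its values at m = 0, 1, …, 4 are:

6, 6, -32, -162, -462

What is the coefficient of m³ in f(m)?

-3

Write f(m) = am^4 + bm³ + cm² + dm + e; the 5 given values yield a linear system in the 5 coefficients.
Solving, f(m) = -m^4 - 3m³ - 3m² + 7m + 6.
The coefficient of m³ is -3.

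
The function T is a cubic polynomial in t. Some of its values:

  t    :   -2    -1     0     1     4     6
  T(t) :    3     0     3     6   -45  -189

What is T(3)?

Write T(t) = at³ + bt² + ct + d; the 6 given values yield a linear system in the 4 coefficients.
Solving, T(t) = -t³ + 4t + 3.
Then T(3) = -12.

-12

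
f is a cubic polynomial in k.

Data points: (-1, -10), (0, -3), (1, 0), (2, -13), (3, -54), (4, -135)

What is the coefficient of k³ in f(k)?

-2

Write f(k) = ak³ + bk² + ck + d; the 6 given values yield a linear system in the 4 coefficients.
Solving, f(k) = -2k³ - 2k² + 7k - 3.
The coefficient of k³ is -2.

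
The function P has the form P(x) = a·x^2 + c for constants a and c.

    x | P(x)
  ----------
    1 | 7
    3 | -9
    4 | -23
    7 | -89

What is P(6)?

From P(1) = 7 and P(3) = -9: 1a + c = 7 and 9a + c = -9.
Subtracting: 8a = -16, so a = -2; then c = 7 − (-2)·1 = 9.
So P(x) = -2x² + 9, and P(6) = -63.

-63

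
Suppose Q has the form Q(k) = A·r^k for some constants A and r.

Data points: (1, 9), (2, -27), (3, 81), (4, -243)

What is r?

Consecutive ratio: -27/9 = -3, and 81/(-27) = -3, so r = -3.
Then A·(-3)^1 = 9 gives A = -3, and Q(k) = -3·(-3)^k.

-3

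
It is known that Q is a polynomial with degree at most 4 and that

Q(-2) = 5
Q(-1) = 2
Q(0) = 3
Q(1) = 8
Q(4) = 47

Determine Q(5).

Write Q(n) = an^4 + bn³ + cn² + dn + e; the 5 given values yield a linear system in the 5 coefficients.
Solving, the top 2 coefficients vanish, and Q(n) = 2n² + 3n + 3.
Then Q(5) = 68.

68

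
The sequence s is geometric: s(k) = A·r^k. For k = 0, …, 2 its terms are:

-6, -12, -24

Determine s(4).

-96

Consecutive ratio: -12/(-6) = 2, and -24/(-12) = 2, so r = 2.
Then A·2^0 = -6 gives A = -6, and s(k) = -6·2^k.
s(4) = -6·2^4 = -96.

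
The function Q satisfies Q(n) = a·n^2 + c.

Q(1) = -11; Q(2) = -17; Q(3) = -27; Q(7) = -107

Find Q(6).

From Q(1) = -11 and Q(2) = -17: 1a + c = -11 and 4a + c = -17.
Subtracting: 3a = -6, so a = -2; then c = -11 − (-2)·1 = -9.
So Q(n) = -2n² − 9, and Q(6) = -81.

-81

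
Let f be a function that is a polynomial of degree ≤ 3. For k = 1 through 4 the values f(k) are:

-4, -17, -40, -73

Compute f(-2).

First differences: -13, -23, -33. Second differences: -10, -10.
Level-2 differences are constant, so f has degree 2.
Fitting a degree-2 polynomial gives f(k) = -5k² + 2k - 1.
Then f(-2) = -25.

-25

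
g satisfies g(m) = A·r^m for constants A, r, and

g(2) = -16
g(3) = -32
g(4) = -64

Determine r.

2

Consecutive ratio: -32/(-16) = 2, and -64/(-32) = 2, so r = 2.
Then A·2^2 = -16 gives A = -4, and g(m) = -4·2^m.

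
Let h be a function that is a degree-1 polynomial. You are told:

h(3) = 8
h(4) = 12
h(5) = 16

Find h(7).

First differences: 4, 4.
Level-1 differences are constant, so h has degree 1.
Fitting a degree-1 polynomial gives h(x) = 4x - 4.
Then h(7) = 24.

24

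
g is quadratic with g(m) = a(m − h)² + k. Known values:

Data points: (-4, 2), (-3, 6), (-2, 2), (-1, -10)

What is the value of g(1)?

First differences 4, -4, -12; second difference -8 = 2a, so a = -4.
Expanding, the m-coefficient is −2ah = 8h; matching it to the data gives h = -3, and then k = 6.
So g(m) = -4(m + 3)² + 6.
g(1) = -4·4² + 6 = -58.

-58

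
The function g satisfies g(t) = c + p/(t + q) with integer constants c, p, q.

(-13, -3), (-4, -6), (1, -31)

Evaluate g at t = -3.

-7

(g(t) − c)(t + q) = p for each data point; the three points give a linear system in c and q, then p follows.
Solving: c = -1, q = -2, p = 30, so g(t) = -1 + 30/(t − 2).
Then g(-3) = -1 + 30/(-5) = -7.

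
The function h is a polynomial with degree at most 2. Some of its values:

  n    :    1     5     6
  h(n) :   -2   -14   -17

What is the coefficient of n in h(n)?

-3

Write h(n) = an² + bn + c; the 3 given values yield a linear system in the 3 coefficients.
Solving, the leading coefficient vanishes, and h(n) = -3n + 1.
The coefficient of n is -3.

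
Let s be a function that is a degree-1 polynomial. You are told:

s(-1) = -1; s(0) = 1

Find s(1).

Write s(x) = ax + b; the 2 given values yield a linear system in the 2 coefficients.
Solving, s(x) = 2x + 1.
Then s(1) = 3.

3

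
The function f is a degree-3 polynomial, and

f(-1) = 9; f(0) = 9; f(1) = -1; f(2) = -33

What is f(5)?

-381

Write f(x) = ax³ + bx² + cx + d; the 4 given values yield a linear system in the 4 coefficients.
Solving, f(x) = -2x³ - 5x² - 3x + 9.
Then f(5) = -381.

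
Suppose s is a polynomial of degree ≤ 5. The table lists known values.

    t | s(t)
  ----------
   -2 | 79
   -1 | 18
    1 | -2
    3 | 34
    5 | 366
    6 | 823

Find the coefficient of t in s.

-7

Write s(t) = at^5 + bt^4 + ct³ + dt² + et + p; the 6 given values yield a linear system in the 6 coefficients.
Solving, the leading coefficient vanishes, and s(t) = t^4 - 3t³ + 6t² - 7t + 1.
The coefficient of t is -7.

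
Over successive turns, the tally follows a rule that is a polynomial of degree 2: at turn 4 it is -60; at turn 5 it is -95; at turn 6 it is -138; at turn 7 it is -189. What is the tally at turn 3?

-33

Write the value at x as T(x).
Write T(x) = ax² + bx + c; the 4 given values yield a linear system in the 3 coefficients.
Solving, T(x) = -4x² + x.
Then T(3) = -33.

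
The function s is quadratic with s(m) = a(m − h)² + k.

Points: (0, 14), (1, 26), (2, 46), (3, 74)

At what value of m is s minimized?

First differences 12, 20, 28; second difference 8 = 2a, so a = 4.
Expanding, the m-coefficient is −2ah = -8h; matching it to the data gives h = -1, and then k = 10.
So s(m) = 4(m + 1)² + 10.
Hence h = -1.

-1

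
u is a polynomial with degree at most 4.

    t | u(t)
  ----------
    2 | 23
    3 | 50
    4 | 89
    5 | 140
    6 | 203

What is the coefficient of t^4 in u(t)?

0

First differences: 27, 39, 51, 63. Second differences: 12, 12, 12.
Level-2 differences are constant, so u has degree 2.
Fitting a degree-2 polynomial gives u(t) = 6t² - 3t + 5.
The coefficient of t^4 is 0.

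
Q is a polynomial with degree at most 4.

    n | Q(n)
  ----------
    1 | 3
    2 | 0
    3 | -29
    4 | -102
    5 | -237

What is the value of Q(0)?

-2

Write Q(n) = an^4 + bn³ + cn² + dn + e; the 5 given values yield a linear system in the 5 coefficients.
Solving, the leading coefficient vanishes, and Q(n) = -3n³ + 5n² + 3n - 2.
Then Q(0) = -2.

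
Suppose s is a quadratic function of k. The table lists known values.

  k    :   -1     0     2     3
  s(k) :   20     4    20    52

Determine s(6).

Write s(k) = ak² + bk + c; the 4 given values yield a linear system in the 3 coefficients.
Solving, s(k) = 8k² - 8k + 4.
Then s(6) = 244.

244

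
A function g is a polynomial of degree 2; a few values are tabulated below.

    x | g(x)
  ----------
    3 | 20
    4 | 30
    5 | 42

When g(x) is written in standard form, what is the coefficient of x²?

Write g(x) = ax² + bx + c; the 3 given values yield a linear system in the 3 coefficients.
Solving, g(x) = x² + 3x + 2.
The coefficient of x² is 1.

1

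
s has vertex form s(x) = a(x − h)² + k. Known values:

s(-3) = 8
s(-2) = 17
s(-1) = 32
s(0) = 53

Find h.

-4

First differences 9, 15, 21; second difference 6 = 2a, so a = 3.
Expanding, the x-coefficient is −2ah = -6h; matching it to the data gives h = -4, and then k = 5.
So s(x) = 3(x + 4)² + 5.
Hence h = -4.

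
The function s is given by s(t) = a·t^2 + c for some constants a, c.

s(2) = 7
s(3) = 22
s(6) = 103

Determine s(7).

142

From s(2) = 7 and s(3) = 22: 4a + c = 7 and 9a + c = 22.
Subtracting: 5a = 15, so a = 3; then c = 7 − 3·4 = -5.
So s(t) = 3t² − 5, and s(7) = 142.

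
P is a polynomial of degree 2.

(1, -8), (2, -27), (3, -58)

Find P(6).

-223

Write P(t) = at² + bt + c; the 3 given values yield a linear system in the 3 coefficients.
Solving, P(t) = -6t² - t - 1.
Then P(6) = -223.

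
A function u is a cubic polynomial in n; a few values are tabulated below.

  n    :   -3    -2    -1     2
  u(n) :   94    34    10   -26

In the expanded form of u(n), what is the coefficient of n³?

Write u(n) = an³ + bn² + cn + d; the 4 given values yield a linear system in the 4 coefficients.
Solving, u(n) = -3n³ - 3n + 4.
The coefficient of n³ is -3.

-3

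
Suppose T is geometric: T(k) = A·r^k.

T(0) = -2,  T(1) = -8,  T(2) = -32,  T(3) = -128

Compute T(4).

Consecutive ratio: -8/(-2) = 4, and -32/(-8) = 4, so r = 4.
Then A·4^0 = -2 gives A = -2, and T(k) = -2·4^k.
T(4) = -2·4^4 = -512.

-512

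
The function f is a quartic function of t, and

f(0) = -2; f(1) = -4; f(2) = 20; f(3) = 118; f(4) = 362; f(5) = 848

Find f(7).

3050

First differences: -2, 24, 98, 244, 486. Second differences: 26, 74, 146, 242. Third differences: 48, 72, 96. Fourth differences: 24, 24.
Level-4 differences are constant, so f has degree 4.
Fitting a degree-4 polynomial gives f(t) = t^4 + 2t³ - 5t - 2.
Then f(7) = 3050.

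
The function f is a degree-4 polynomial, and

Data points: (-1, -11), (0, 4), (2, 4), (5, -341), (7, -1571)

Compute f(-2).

Write f(n) = an^4 + bn³ + cn² + dn + e; the 5 given values yield a linear system in the 5 coefficients.
Solving, f(n) = -n^4 + 3n³ - 5n² + 6n + 4.
Then f(-2) = -68.

-68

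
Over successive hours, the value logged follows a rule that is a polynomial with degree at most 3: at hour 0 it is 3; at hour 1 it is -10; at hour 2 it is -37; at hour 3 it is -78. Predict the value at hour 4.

Write the value at k as f(k).
Write f(k) = ak³ + bk² + ck + d; the 4 given values yield a linear system in the 4 coefficients.
Solving, the leading coefficient vanishes, and f(k) = -7k² - 6k + 3.
Then f(4) = -133.

-133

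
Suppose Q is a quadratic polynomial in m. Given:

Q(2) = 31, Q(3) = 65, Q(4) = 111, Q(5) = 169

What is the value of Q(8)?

415

First differences: 34, 46, 58. Second differences: 12, 12.
Level-2 differences are constant, so Q has degree 2.
Fitting a degree-2 polynomial gives Q(m) = 6m² + 4m - 1.
Then Q(8) = 415.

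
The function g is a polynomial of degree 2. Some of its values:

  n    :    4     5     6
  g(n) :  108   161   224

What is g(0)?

-4

Write g(n) = an² + bn + c; the 3 given values yield a linear system in the 3 coefficients.
Solving, g(n) = 5n² + 8n - 4.
The constant term is g(0) = -4.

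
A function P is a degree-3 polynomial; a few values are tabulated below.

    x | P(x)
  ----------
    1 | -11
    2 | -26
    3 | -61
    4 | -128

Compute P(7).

Write P(x) = ax³ + bx² + cx + d; the 4 given values yield a linear system in the 4 coefficients.
Solving, P(x) = -2x³ + 2x² - 7x - 4.
Then P(7) = -641.

-641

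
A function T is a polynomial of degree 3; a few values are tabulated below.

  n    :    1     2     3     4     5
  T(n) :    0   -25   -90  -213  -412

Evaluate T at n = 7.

-1110

First differences: -25, -65, -123, -199. Second differences: -40, -58, -76. Third differences: -18, -18.
Level-3 differences are constant, so T has degree 3.
Fitting a degree-3 polynomial gives T(n) = -3n³ - 2n² + 2n + 3.
Then T(7) = -1110.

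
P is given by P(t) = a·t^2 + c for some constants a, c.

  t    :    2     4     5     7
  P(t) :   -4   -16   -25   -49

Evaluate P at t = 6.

-36

From P(2) = -4 and P(4) = -16: 4a + c = -4 and 16a + c = -16.
Subtracting: 12a = -12, so a = -1; then c = -4 − (-1)·4 = 0.
So P(t) = -1t² + 0, and P(6) = -36.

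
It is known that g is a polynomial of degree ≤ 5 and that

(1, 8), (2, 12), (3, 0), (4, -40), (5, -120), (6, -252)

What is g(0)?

Write g(n) = an^5 + bn^4 + cn³ + dn² + en + p; the 6 given values yield a linear system in the 6 coefficients.
Solving, the top 2 coefficients vanish, and g(n) = -2n³ + 4n² + 6n.
The constant term is g(0) = 0.

0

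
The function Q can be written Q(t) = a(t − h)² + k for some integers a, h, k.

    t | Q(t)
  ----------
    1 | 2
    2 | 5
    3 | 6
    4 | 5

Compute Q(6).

-3

First differences 3, 1, -1; second difference -2 = 2a, so a = -1.
Expanding, the t-coefficient is −2ah = 2h; matching it to the data gives h = 3, and then k = 6.
So Q(t) = -1(t − 3)² + 6.
Q(6) = -1·3² + 6 = -3.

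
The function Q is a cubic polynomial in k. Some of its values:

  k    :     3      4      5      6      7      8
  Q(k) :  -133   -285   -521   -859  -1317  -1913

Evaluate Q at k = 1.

First differences: -152, -236, -338, -458, -596. Second differences: -84, -102, -120, -138. Third differences: -18, -18, -18.
Level-3 differences are constant, so Q has degree 3.
Fitting a degree-3 polynomial gives Q(k) = -3k³ - 6k² + k - 1.
Then Q(1) = -9.

-9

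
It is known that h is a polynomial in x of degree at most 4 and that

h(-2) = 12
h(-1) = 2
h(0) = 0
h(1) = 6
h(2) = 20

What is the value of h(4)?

First differences: -10, -2, 6, 14. Second differences: 8, 8, 8.
Level-2 differences are constant, so h has degree 2.
Fitting a degree-2 polynomial gives h(x) = 4x² + 2x.
Then h(4) = 72.

72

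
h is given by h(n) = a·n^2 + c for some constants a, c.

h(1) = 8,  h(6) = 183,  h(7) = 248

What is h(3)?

From h(1) = 8 and h(6) = 183: 1a + c = 8 and 36a + c = 183.
Subtracting: 35a = 175, so a = 5; then c = 8 − 5·1 = 3.
So h(n) = 5n² + 3, and h(3) = 48.

48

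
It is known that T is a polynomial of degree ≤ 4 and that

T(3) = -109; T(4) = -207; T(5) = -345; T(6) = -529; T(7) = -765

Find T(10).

-1845

Write T(k) = ak^4 + bk³ + ck² + dk + e; the 5 given values yield a linear system in the 5 coefficients.
Solving, the leading coefficient vanishes, and T(k) = -k³ - 8k² - 5k + 5.
Then T(10) = -1845.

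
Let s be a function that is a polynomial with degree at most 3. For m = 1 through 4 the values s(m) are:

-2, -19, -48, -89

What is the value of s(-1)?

-4

First differences: -17, -29, -41. Second differences: -12, -12.
Level-2 differences are constant, so s has degree 2.
Fitting a degree-2 polynomial gives s(m) = -6m² + m + 3.
Then s(-1) = -4.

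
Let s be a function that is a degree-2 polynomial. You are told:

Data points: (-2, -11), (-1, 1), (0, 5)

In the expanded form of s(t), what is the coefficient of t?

0

Write s(t) = at² + bt + c; the 3 given values yield a linear system in the 3 coefficients.
Solving, s(t) = -4t² + 5.
The coefficient of t is 0.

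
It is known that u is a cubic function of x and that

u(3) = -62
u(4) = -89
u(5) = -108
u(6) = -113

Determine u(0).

Write u(x) = ax³ + bx² + cx + d; the 4 given values yield a linear system in the 4 coefficients.
Solving, u(x) = x³ - 8x² - 8x + 7.
Then u(0) = 7.

7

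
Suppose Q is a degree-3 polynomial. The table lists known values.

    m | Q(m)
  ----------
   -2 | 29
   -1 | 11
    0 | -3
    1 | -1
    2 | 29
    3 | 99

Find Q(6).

First differences: -18, -14, 2, 30, 70. Second differences: 4, 16, 28, 40. Third differences: 12, 12, 12.
Level-3 differences are constant, so Q has degree 3.
Fitting a degree-3 polynomial gives Q(m) = 2m³ + 8m² - 8m - 3.
Then Q(6) = 669.

669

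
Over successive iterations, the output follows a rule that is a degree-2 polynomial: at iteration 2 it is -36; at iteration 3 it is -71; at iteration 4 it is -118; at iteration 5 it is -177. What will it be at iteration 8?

-426

Write the value at m as h(m).
First differences: -35, -47, -59. Second differences: -12, -12.
Level-2 differences are constant, so h has degree 2.
Fitting a degree-2 polynomial gives h(m) = -6m² - 5m - 2.
Then h(8) = -426.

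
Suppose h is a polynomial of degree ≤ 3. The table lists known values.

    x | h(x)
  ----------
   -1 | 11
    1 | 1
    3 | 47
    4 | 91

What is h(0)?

-1

Write h(x) = ax³ + bx² + cx + d; the 4 given values yield a linear system in the 4 coefficients.
Solving, the leading coefficient vanishes, and h(x) = 7x² - 5x - 1.
The constant term is h(0) = -1.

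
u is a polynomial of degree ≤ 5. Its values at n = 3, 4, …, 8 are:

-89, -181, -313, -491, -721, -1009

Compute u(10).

First differences: -92, -132, -178, -230, -288. Second differences: -40, -46, -52, -58. Third differences: -6, -6, -6.
Level-3 differences are constant, so u has degree 3.
Fitting a degree-3 polynomial gives u(n) = -n³ - 8n² + n + 7.
Then u(10) = -1783.

-1783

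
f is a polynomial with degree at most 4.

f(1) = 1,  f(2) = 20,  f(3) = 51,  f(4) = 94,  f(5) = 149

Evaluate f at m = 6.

216

First differences: 19, 31, 43, 55. Second differences: 12, 12, 12.
Level-2 differences are constant, so f has degree 2.
Extending the table by one column gives the next first difference 67, so f(6) = 149 + 67 = 216.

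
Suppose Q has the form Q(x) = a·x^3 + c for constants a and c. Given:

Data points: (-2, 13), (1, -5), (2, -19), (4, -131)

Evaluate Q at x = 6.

-435

From Q(-2) = 13 and Q(1) = -5: -8a + c = 13 and 1a + c = -5.
Subtracting: 9a = -18, so a = -2; then c = 13 − (-2)·(-8) = -3.
So Q(x) = -2x³ − 3, and Q(6) = -435.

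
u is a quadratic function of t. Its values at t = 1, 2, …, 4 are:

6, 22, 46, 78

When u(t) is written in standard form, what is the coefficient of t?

4

Write u(t) = at² + bt + c; the 4 given values yield a linear system in the 3 coefficients.
Solving, u(t) = 4t² + 4t - 2.
The coefficient of t is 4.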